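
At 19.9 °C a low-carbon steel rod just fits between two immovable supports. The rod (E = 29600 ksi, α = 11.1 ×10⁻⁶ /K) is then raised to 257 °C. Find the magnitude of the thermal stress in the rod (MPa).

537 MPa

E = 29600 ksi = 204.1 GPa.
ΔT = 237.1 K. Constrained thermal stress σ = E·α·ΔT = 204.1×10³ MPa × 11.1×10⁻⁶ × 237.1 = 537 MPa (compressive).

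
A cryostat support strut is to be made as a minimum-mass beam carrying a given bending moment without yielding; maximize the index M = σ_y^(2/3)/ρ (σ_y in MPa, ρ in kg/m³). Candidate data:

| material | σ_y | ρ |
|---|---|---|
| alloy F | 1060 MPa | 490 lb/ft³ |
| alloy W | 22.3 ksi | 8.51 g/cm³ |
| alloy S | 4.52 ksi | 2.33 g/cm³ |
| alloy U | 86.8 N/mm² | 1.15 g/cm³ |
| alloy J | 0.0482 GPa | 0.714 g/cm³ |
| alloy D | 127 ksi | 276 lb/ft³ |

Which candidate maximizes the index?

In SI units:
  alloy F: σ_y = 1060 MPa, ρ = 7849 kg/m³
  alloy W: σ_y = 153.8 MPa, ρ = 8510 kg/m³
  alloy S: σ_y = 31.16 MPa, ρ = 2330 kg/m³
  alloy U: σ_y = 86.80 MPa, ρ = 1150 kg/m³
  alloy J: σ_y = 48.20 MPa, ρ = 714.0 kg/m³
  alloy D: σ_y = 875.6 MPa, ρ = 4421 kg/m³
  alloy D: M = 20.7×10⁻³
  alloy J: M = 18.5×10⁻³
  alloy U: M = 17.0×10⁻³
  alloy F: M = 13.2×10⁻³
  alloy S: M = 4.25×10⁻³
  alloy W: M = 3.37×10⁻³
Highest index: alloy D.

alloy D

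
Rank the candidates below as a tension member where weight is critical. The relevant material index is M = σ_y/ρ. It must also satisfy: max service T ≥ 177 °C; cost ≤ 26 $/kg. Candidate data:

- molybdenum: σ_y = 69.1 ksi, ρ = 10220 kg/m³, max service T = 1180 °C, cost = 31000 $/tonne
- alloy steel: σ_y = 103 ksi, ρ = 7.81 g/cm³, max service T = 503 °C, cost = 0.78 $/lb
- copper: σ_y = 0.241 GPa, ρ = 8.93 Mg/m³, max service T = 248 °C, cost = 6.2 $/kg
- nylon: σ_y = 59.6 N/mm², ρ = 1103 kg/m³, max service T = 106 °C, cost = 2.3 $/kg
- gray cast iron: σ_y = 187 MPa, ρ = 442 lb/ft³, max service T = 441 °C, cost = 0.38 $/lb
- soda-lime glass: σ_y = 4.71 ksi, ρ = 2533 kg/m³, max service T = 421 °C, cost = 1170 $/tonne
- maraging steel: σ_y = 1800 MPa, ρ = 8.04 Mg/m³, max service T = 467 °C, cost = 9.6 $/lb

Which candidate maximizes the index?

Screen on constraints: max service T ≥ 177 °C; cost ≤ 26 $/kg. Survivors: alloy steel, copper, gray cast iron, soda-lime glass, maraging steel.
After converting to SI:
  alloy steel: σ_y = 710.2 MPa, ρ = 7810 kg/m³
  copper: σ_y = 241.0 MPa, ρ = 8930 kg/m³
  gray cast iron: σ_y = 187.0 MPa, ρ = 7080 kg/m³
  soda-lime glass: σ_y = 32.47 MPa, ρ = 2533 kg/m³
  maraging steel: σ_y = 1800 MPa, ρ = 8040 kg/m³
  maraging steel: M = 224 kN·m/kg
  alloy steel: M = 90.9 kN·m/kg
  copper: M = 27.0 kN·m/kg
  gray cast iron: M = 26.4 kN·m/kg
  soda-lime glass: M = 12.8 kN·m/kg
Maraging steel ranks first.

maraging steel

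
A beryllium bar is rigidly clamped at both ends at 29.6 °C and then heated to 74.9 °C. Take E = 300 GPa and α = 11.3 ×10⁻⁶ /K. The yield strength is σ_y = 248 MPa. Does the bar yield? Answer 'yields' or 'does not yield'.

does not yield

ΔT = 45.30 K. Constrained thermal stress σ = E·α·ΔT = 300.0×10³ MPa × 11.3×10⁻⁶ × 45.30 = 154 MPa (compressive).
Compare to σ_y = 248 MPa: σ < σ_y, so it does not yield.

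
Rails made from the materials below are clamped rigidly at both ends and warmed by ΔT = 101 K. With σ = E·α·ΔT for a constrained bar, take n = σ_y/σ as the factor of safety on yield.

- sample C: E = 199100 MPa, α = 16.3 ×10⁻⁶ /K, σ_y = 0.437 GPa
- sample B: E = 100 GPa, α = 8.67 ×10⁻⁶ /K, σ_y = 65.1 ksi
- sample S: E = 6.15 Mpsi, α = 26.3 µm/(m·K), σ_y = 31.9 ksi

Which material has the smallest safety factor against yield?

sample C

Converting E to GPa, α to ×10⁻⁶/K, σ_y to MPa, then σ and n for each:
  sample C: E = 199.1, α = 16.3, σ_y = 437.0 → σ = 328 MPa, n = 1.33
  sample B: E = 100.0, α = 8.67, σ_y = 448.8 → σ = 87.6 MPa, n = 5.13
  sample S: E = 42.40, α = 26.3, σ_y = 219.9 → σ = 113 MPa, n = 1.95
Sample C has the lowest safety factor, n = 1.33.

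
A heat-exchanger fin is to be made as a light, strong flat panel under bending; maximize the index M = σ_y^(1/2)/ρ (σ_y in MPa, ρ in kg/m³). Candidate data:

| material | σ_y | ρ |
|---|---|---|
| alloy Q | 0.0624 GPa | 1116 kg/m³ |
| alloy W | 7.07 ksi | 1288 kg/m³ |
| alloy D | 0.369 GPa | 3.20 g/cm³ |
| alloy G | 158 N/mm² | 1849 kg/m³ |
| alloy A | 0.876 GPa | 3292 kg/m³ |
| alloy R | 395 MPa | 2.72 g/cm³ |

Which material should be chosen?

Putting every candidate on a common basis:
  alloy Q: σ_y = 62.40 MPa, ρ = 1116 kg/m³
  alloy W: σ_y = 48.75 MPa, ρ = 1288 kg/m³
  alloy D: σ_y = 369.0 MPa, ρ = 3200 kg/m³
  alloy G: σ_y = 158.0 MPa, ρ = 1849 kg/m³
  alloy A: σ_y = 876.0 MPa, ρ = 3292 kg/m³
  alloy R: σ_y = 395.0 MPa, ρ = 2720 kg/m³
  alloy A: M = 8.99×10⁻³
  alloy R: M = 7.31×10⁻³
  alloy Q: M = 7.08×10⁻³
  alloy G: M = 6.80×10⁻³
  alloy D: M = 6.00×10⁻³
  alloy W: M = 5.42×10⁻³
Highest index: alloy A.

alloy A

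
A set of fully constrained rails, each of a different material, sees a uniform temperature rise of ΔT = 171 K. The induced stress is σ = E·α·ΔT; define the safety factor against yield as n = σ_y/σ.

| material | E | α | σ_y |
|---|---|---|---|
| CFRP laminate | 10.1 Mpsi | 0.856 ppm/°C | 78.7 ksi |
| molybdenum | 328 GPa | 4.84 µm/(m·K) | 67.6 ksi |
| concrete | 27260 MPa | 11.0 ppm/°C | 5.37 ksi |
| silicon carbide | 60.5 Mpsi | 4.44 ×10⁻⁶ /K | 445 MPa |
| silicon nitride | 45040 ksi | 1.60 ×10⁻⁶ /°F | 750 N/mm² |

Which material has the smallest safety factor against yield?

concrete

With everything in SI (GPa, ×10⁻⁶/K, MPa):
  CFRP laminate: E = 69.64, α = 0.856, σ_y = 542.6 → σ = 10.2 MPa, n = 53.2
  molybdenum: E = 328.0, α = 4.84, σ_y = 466.1 → σ = 271 MPa, n = 1.72
  concrete: E = 27.26, α = 11.0, σ_y = 37.02 → σ = 51.3 MPa, n = 0.722
  silicon carbide: E = 417.1, α = 4.44, σ_y = 445.0 → σ = 317 MPa, n = 1.41
  silicon nitride: E = 310.5, α = 2.88, σ_y = 750.0 → σ = 153 MPa, n = 4.90
Smallest n: concrete with n = 0.722.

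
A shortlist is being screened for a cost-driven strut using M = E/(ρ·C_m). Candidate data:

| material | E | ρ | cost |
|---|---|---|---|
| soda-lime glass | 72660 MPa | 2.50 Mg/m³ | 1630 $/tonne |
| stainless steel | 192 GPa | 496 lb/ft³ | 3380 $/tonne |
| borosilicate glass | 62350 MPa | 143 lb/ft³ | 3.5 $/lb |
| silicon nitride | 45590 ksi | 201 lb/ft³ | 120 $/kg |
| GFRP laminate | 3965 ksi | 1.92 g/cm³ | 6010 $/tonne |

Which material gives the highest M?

soda-lime glass

After converting to SI:
  soda-lime glass: E = 72.66 GPa, ρ = 2500 kg/m³, cost = 1.630 $/kg
  stainless steel: E = 192.0 GPa, ρ = 7945 kg/m³, cost = 3.380 $/kg
  borosilicate glass: E = 62.35 GPa, ρ = 2291 kg/m³, cost = 7.716 $/kg
  silicon nitride: E = 314.3 GPa, ρ = 3220 kg/m³, cost = 120.0 $/kg
  GFRP laminate: E = 27.34 GPa, ρ = 1920 kg/m³, cost = 6.010 $/kg
  soda-lime glass: M = 17.8 MN·m per $
  stainless steel: M = 7.15 MN·m per $
  borosilicate glass: M = 3.53 MN·m per $
  GFRP laminate: M = 2.37 MN·m per $
  silicon nitride: M = 0.814 MN·m per $
Soda-lime glass has the largest M.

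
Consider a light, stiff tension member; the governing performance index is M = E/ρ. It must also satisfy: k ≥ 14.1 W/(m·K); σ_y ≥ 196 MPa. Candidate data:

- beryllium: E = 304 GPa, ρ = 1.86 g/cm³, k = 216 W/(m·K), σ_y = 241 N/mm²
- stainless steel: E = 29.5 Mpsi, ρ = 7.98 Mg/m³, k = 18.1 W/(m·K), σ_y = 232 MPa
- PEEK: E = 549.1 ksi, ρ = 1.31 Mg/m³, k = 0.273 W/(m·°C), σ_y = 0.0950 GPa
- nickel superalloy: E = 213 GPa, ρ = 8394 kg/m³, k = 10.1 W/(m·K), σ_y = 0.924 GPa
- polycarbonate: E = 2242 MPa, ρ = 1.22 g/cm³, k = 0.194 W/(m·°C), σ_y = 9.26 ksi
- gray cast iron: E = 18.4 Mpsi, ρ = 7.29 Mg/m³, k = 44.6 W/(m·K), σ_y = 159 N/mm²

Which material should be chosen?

Screen on constraints: k ≥ 14.1 W/(m·K); σ_y ≥ 196 MPa. Survivors: beryllium, stainless steel.
Putting every candidate on a common basis:
  beryllium: E = 304.0 GPa, ρ = 1860 kg/m³
  stainless steel: E = 203.4 GPa, ρ = 7980 kg/m³
  beryllium: M = 163 MN·m/kg
  stainless steel: M = 25.5 MN·m/kg
The maximum is for beryllium.

beryllium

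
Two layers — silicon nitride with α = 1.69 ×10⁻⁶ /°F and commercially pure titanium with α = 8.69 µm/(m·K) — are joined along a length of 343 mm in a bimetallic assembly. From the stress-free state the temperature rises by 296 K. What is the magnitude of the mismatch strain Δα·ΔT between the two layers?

1.67×10⁻³

silicon nitride: α = 1.69×10⁻⁶/°F × 9/5 = 3.04×10⁻⁶/K.
Δα = |3.04 − 8.69|×10⁻⁶/K = 5.65×10⁻⁶/K.
Mismatch strain = Δα·ΔT = 5.65×10⁻⁶ × 296.0 = 1.67×10⁻³.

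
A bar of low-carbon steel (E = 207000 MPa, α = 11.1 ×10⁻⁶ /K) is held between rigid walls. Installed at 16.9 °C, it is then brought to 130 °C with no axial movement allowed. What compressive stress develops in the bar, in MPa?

260 MPa

E = 207000 MPa = 207.0 GPa.
ΔT = 113.1 K. Constrained thermal stress σ = E·α·ΔT = 207.0×10³ MPa × 11.1×10⁻⁶ × 113.1 = 260 MPa (compressive).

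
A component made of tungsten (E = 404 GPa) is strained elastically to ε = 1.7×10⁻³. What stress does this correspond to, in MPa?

σ = E·ε = 404000 MPa × 1.7×10⁻³ = 687 MPa.

687 MPa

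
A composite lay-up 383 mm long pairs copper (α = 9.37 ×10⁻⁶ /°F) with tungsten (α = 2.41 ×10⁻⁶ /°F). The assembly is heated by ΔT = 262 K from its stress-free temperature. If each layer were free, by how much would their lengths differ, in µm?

copper: α = 9.37×10⁻⁶/°F × 9/5 = 16.9×10⁻⁶/K.
tungsten: α = 2.41×10⁻⁶/°F × 9/5 = 4.34×10⁻⁶/K.
Δα = |16.9 − 4.34|×10⁻⁶/K = 12.5×10⁻⁶/K.
ΔL_mismatch = Δα·L·ΔT = 12.5×10⁻⁶ × 383.0 mm × 262.0 K = 1260 µm.

1260 µm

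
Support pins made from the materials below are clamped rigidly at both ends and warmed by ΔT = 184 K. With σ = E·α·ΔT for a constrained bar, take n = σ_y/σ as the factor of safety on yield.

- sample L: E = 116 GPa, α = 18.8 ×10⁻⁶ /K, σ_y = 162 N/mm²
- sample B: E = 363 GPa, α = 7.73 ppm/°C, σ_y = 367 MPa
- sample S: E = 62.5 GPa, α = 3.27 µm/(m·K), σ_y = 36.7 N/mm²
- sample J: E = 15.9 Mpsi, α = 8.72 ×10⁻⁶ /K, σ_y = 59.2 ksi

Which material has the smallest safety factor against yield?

sample L

Converting E to GPa, α to ×10⁻⁶/K, σ_y to MPa, then σ and n for each:
  sample L: E = 116.0, α = 18.8, σ_y = 162.0 → σ = 401 MPa, n = 0.404
  sample B: E = 363.0, α = 7.73, σ_y = 367.0 → σ = 516 MPa, n = 0.711
  sample S: E = 62.50, α = 3.27, σ_y = 36.70 → σ = 37.6 MPa, n = 0.976
  sample J: E = 109.6, α = 8.72, σ_y = 408.2 → σ = 176 MPa, n = 2.32
Sample L has the lowest safety factor, n = 0.404.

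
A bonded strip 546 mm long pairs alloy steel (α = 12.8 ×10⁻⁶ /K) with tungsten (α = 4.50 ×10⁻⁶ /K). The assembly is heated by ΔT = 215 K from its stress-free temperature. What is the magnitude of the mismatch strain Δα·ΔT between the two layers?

Δα = |12.8 − 4.50|×10⁻⁶/K = 8.30×10⁻⁶/K.
Mismatch strain = Δα·ΔT = 8.30×10⁻⁶ × 215.0 = 1.78×10⁻³.

1.78×10⁻³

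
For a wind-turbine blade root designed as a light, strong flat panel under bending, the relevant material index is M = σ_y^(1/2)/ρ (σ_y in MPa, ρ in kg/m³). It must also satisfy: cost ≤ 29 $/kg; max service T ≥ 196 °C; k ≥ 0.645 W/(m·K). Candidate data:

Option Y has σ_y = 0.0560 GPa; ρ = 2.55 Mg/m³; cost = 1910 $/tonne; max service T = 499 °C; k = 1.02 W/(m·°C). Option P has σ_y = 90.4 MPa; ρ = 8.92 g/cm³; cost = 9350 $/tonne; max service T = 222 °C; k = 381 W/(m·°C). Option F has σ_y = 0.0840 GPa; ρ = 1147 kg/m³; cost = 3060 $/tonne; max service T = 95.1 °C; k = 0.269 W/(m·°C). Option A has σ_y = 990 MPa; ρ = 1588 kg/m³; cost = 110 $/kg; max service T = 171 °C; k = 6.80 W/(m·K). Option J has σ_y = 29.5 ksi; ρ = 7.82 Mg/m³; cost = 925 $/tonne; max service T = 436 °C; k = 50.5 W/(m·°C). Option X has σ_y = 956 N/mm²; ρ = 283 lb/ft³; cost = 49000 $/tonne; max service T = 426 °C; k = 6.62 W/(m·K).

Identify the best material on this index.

option Y

Screen on constraints: cost ≤ 29 $/kg; max service T ≥ 196 °C; k ≥ 0.645 W/(m·K). Survivors: option Y, option P, option J.
After converting to SI:
  option Y: σ_y = 56.00 MPa, ρ = 2550 kg/m³
  option P: σ_y = 90.40 MPa, ρ = 8920 kg/m³
  option J: σ_y = 203.4 MPa, ρ = 7820 kg/m³
  option Y: M = 2.93×10⁻³
  option J: M = 1.82×10⁻³
  option P: M = 1.07×10⁻³
The maximum is for option Y.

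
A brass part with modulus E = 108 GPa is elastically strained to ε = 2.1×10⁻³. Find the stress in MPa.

227 MPa

σ = E·ε = 108000 MPa × 2.1×10⁻³ = 227 MPa.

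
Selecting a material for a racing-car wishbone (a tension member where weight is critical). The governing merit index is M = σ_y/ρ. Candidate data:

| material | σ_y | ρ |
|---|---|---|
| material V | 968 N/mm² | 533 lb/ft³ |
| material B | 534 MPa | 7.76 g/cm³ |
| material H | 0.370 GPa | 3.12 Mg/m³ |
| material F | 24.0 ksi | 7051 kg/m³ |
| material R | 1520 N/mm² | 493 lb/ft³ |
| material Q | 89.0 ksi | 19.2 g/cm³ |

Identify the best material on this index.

material R

After converting to SI:
  material V: σ_y = 968.0 MPa, ρ = 8538 kg/m³
  material B: σ_y = 534.0 MPa, ρ = 7760 kg/m³
  material H: σ_y = 370.0 MPa, ρ = 3120 kg/m³
  material F: σ_y = 165.5 MPa, ρ = 7051 kg/m³
  material R: σ_y = 1520 MPa, ρ = 7897 kg/m³
  material Q: σ_y = 613.6 MPa, ρ = 19200 kg/m³
  material R: M = 192 kN·m/kg
  material H: M = 119 kN·m/kg
  material V: M = 113 kN·m/kg
  material B: M = 68.8 kN·m/kg
  material Q: M = 32.0 kN·m/kg
  material F: M = 23.5 kN·m/kg
Material R has the largest M.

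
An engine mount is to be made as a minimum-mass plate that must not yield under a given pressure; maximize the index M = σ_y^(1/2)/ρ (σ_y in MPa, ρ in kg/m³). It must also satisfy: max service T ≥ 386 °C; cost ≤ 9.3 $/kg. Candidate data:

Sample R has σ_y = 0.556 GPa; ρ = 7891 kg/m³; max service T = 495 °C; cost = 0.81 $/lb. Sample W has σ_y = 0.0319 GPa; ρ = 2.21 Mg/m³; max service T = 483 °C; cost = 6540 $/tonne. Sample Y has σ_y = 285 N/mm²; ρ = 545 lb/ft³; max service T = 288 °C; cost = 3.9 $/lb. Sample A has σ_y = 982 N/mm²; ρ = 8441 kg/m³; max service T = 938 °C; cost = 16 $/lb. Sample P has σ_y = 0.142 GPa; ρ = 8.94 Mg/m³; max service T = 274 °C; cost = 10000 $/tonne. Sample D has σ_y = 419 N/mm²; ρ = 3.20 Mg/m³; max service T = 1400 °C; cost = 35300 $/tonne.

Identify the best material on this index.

Screen on constraints: max service T ≥ 386 °C; cost ≤ 9.3 $/kg. Survivors: sample R, sample W.
Putting every candidate on a common basis:
  sample R: σ_y = 556.0 MPa, ρ = 7891 kg/m³
  sample W: σ_y = 31.90 MPa, ρ = 2210 kg/m³
  sample R: M = 2.99×10⁻³
  sample W: M = 2.56×10⁻³
Sample R has the largest M.

sample R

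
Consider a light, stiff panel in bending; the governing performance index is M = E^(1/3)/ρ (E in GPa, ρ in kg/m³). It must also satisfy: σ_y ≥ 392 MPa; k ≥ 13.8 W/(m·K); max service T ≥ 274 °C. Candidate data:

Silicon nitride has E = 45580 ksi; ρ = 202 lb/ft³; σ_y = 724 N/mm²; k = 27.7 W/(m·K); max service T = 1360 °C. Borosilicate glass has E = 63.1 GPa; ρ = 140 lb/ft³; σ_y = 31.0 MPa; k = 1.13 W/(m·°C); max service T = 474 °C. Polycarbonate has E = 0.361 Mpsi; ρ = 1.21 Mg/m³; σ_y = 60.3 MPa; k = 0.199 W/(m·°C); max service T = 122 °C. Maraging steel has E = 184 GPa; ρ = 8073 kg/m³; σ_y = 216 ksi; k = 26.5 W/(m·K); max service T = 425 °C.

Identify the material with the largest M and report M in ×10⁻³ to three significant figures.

Screen on constraints: σ_y ≥ 392 MPa; k ≥ 13.8 W/(m·K); max service T ≥ 274 °C. Survivors: silicon nitride, maraging steel.
Convert each candidate to consistent units, then evaluate M:
  silicon nitride: E = 314.3 GPa, ρ = 3236 kg/m³
  maraging steel: E = 184.0 GPa, ρ = 8073 kg/m³
  silicon nitride: M = 2.10×10⁻³
  maraging steel: M = 0.705×10⁻³
Silicon nitride has the largest M.

silicon nitride, M = 2.10×10⁻³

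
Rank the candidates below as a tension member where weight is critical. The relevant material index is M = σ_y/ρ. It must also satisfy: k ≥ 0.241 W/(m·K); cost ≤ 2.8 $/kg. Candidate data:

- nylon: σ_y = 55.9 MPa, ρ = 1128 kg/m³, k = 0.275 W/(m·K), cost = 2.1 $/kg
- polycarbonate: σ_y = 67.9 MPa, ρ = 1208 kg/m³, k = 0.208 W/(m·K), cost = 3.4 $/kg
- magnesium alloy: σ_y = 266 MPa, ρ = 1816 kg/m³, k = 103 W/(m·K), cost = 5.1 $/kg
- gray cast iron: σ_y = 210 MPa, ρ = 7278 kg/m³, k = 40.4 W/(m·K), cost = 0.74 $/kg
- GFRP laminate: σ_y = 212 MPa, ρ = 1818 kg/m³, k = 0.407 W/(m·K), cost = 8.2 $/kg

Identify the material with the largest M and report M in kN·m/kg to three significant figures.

nylon, M = 49.6 kN·m/kg

Screen on constraints: k ≥ 0.241 W/(m·K); cost ≤ 2.8 $/kg. Survivors: nylon, gray cast iron.
Evaluate M for each candidate:
  nylon: M = 49.6 kN·m/kg
  gray cast iron: M = 28.9 kN·m/kg
Nylon has the largest M.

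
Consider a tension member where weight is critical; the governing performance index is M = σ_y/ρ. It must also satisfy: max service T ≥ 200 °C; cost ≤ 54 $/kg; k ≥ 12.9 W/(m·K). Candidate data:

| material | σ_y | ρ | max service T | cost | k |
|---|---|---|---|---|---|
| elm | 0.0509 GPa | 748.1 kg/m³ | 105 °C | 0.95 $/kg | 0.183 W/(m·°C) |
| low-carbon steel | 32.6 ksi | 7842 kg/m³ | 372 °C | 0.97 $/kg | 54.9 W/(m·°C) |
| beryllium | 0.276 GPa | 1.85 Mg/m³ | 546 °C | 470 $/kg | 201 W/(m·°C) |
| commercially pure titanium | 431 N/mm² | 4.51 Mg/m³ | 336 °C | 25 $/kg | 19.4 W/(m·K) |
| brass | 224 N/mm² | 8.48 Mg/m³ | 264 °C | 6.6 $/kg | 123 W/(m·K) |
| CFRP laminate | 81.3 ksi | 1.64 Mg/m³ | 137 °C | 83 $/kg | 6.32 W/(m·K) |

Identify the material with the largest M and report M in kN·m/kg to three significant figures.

commercially pure titanium, M = 95.6 kN·m/kg

Screen on constraints: max service T ≥ 200 °C; cost ≤ 54 $/kg; k ≥ 12.9 W/(m·K). Survivors: low-carbon steel, commercially pure titanium, brass.
After converting to SI:
  low-carbon steel: σ_y = 224.8 MPa, ρ = 7842 kg/m³
  commercially pure titanium: σ_y = 431.0 MPa, ρ = 4510 kg/m³
  brass: σ_y = 224.0 MPa, ρ = 8480 kg/m³
  commercially pure titanium: M = 95.6 kN·m/kg
  low-carbon steel: M = 28.7 kN·m/kg
  brass: M = 26.4 kN·m/kg
Commercially pure titanium ranks first.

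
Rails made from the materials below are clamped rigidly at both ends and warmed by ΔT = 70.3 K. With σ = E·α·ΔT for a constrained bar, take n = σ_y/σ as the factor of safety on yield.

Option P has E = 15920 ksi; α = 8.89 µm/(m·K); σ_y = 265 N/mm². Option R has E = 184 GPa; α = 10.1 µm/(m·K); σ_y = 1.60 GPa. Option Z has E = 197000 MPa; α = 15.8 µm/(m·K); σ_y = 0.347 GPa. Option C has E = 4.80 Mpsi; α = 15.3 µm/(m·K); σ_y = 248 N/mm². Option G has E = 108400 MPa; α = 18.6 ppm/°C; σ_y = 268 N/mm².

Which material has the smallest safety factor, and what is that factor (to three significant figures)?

With everything in SI (GPa, ×10⁻⁶/K, MPa):
  option P: E = 109.8, α = 8.89, σ_y = 265.0 → σ = 68.6 MPa, n = 3.86
  option R: E = 184.0, α = 10.1, σ_y = 1600 → σ = 131 MPa, n = 12.2
  option Z: E = 197.0, α = 15.8, σ_y = 347.0 → σ = 219 MPa, n = 1.59
  option C: E = 33.09, α = 15.3, σ_y = 248.0 → σ = 35.6 MPa, n = 6.97
  option G: E = 108.4, α = 18.6, σ_y = 268.0 → σ = 142 MPa, n = 1.89
The minimum is option Z at n = 1.59.

option Z, n = 1.59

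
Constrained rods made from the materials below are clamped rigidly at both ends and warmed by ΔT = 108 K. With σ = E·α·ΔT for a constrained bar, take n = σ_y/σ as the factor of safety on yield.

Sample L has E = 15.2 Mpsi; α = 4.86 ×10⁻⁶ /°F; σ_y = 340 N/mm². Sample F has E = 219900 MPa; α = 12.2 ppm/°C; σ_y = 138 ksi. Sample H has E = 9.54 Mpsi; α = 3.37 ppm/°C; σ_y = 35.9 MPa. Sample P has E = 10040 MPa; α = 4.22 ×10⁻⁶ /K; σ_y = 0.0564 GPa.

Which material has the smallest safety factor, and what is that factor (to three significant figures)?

Converting E to GPa, α to ×10⁻⁶/K, σ_y to MPa, then σ and n for each:
  sample L: E = 104.8, α = 8.75, σ_y = 340.0 → σ = 99.0 MPa, n = 3.43
  sample F: E = 219.9, α = 12.2, σ_y = 951.5 → σ = 290 MPa, n = 3.28
  sample H: E = 65.78, α = 3.37, σ_y = 35.90 → σ = 23.9 MPa, n = 1.50
  sample P: E = 10.04, α = 4.22, σ_y = 56.40 → σ = 4.58 MPa, n = 12.3
Sample H has the lowest safety factor, n = 1.50.

sample H, n = 1.50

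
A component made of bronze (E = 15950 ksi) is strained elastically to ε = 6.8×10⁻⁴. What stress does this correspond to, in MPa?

74.8 MPa

E = 15950 ksi = 110.0 GPa.
σ = E·ε = 110000 MPa × 6.8×10⁻⁴ = 74.8 MPa.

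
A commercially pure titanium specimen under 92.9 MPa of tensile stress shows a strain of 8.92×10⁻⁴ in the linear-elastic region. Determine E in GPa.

E = σ/ε = 92.9 MPa / 8.92×10⁻⁴ = 104100 MPa = 104 GPa.

104 GPa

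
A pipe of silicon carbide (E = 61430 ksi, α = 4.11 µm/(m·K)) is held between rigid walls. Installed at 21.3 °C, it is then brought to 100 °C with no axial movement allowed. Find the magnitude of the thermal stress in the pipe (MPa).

E = 61430 ksi = 423.5 GPa.
ΔT = 78.70 K. Constrained thermal stress σ = E·α·ΔT = 423.5×10³ MPa × 4.11×10⁻⁶ × 78.70 = 137 MPa (compressive).

137 MPa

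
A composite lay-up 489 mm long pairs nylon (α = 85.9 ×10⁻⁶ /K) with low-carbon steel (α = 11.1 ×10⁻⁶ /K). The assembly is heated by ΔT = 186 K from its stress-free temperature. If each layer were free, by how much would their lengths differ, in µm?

Δα = |85.9 − 11.1|×10⁻⁶/K = 74.8×10⁻⁶/K.
ΔL_mismatch = Δα·L·ΔT = 74.8×10⁻⁶ × 489.0 mm × 186.0 K = 6800 µm.

6800 µm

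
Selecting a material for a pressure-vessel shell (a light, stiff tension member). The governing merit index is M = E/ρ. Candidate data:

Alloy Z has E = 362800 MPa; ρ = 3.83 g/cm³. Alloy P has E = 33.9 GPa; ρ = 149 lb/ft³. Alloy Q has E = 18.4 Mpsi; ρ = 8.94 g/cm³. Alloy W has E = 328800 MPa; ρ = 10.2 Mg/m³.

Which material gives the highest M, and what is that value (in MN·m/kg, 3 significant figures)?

alloy Z, M = 94.7 MN·m/kg

After converting to SI:
  alloy Z: E = 362.8 GPa, ρ = 3830 kg/m³
  alloy P: E = 33.90 GPa, ρ = 2387 kg/m³
  alloy Q: E = 126.9 GPa, ρ = 8940 kg/m³
  alloy W: E = 328.8 GPa, ρ = 10200 kg/m³
  alloy Z: M = 94.7 MN·m/kg
  alloy W: M = 32.2 MN·m/kg
  alloy P: M = 14.2 MN·m/kg
  alloy Q: M = 14.2 MN·m/kg
Highest index: alloy Z.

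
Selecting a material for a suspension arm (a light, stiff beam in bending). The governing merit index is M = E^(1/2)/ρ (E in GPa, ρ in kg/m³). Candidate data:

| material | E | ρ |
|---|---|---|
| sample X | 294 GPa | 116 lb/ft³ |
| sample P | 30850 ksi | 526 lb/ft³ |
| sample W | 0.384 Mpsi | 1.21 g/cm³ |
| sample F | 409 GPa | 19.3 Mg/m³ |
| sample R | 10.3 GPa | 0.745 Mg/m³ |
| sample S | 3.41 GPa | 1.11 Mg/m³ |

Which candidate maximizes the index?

Putting every candidate on a common basis:
  sample X: E = 294.0 GPa, ρ = 1858 kg/m³
  sample P: E = 212.7 GPa, ρ = 8426 kg/m³
  sample W: E = 2.648 GPa, ρ = 1210 kg/m³
  sample F: E = 409.0 GPa, ρ = 19300 kg/m³
  sample R: E = 10.30 GPa, ρ = 745.0 kg/m³
  sample S: E = 3.410 GPa, ρ = 1110 kg/m³
  sample X: M = 9.23×10⁻³
  sample R: M = 4.31×10⁻³
  sample P: M = 1.73×10⁻³
  sample S: M = 1.66×10⁻³
  sample W: M = 1.34×10⁻³
  sample F: M = 1.05×10⁻³
Sample X ranks first.

sample X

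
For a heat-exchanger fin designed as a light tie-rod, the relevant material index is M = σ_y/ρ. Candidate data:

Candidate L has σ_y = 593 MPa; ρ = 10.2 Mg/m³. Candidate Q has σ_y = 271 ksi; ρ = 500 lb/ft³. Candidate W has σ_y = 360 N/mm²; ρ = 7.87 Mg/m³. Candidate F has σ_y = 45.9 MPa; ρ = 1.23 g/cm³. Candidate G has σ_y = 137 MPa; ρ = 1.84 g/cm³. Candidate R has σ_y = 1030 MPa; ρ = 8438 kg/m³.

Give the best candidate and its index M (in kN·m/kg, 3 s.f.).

Convert each candidate to consistent units, then evaluate M:
  candidate L: σ_y = 593.0 MPa, ρ = 10200 kg/m³
  candidate Q: σ_y = 1868 MPa, ρ = 8009 kg/m³
  candidate W: σ_y = 360.0 MPa, ρ = 7870 kg/m³
  candidate F: σ_y = 45.90 MPa, ρ = 1230 kg/m³
  candidate G: σ_y = 137.0 MPa, ρ = 1840 kg/m³
  candidate R: σ_y = 1030 MPa, ρ = 8438 kg/m³
  candidate Q: M = 233 kN·m/kg
  candidate R: M = 122 kN·m/kg
  candidate G: M = 74.5 kN·m/kg
  candidate L: M = 58.1 kN·m/kg
  candidate W: M = 45.7 kN·m/kg
  candidate F: M = 37.3 kN·m/kg
Candidate Q has the largest M.

candidate Q, M = 233 kN·m/kg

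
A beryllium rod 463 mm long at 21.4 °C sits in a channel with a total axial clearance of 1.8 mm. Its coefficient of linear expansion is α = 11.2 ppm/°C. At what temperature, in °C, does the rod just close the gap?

α·L₀·ΔT = 1.8 mm ⇒ ΔT = 1.8 / (11.2×10⁻⁶ × 463.0) = 347.1 K.
T = 21.4 + 347.1 = 368.5 °C.

369 °C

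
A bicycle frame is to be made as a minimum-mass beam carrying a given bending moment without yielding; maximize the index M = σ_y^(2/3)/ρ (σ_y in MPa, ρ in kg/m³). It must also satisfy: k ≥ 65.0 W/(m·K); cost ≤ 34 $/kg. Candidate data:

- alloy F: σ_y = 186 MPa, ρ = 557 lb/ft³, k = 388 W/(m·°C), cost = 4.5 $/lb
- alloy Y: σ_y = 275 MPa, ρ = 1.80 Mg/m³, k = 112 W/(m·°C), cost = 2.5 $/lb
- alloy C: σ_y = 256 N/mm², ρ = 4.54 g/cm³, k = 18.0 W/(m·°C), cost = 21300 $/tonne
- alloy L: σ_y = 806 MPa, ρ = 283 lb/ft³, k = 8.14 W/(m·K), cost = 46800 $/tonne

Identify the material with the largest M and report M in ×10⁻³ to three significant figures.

Screen on constraints: k ≥ 65.0 W/(m·K); cost ≤ 34 $/kg. Survivors: alloy F, alloy Y.
Normalizing units and computing the index:
  alloy F: σ_y = 186.0 MPa, ρ = 8922 kg/m³
  alloy Y: σ_y = 275.0 MPa, ρ = 1800 kg/m³
  alloy Y: M = 23.5×10⁻³
  alloy F: M = 3.65×10⁻³
Alloy Y has the largest M.

alloy Y, M = 23.5×10⁻³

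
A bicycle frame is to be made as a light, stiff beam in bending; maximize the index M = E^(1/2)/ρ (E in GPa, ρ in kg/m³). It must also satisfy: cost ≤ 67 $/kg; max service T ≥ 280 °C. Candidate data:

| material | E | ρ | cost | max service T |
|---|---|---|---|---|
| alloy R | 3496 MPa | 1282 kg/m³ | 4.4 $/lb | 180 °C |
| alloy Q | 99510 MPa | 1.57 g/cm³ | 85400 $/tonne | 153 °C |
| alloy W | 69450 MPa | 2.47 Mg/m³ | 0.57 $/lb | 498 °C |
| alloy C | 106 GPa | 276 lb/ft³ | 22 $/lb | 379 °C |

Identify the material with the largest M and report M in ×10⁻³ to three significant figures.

Screen on constraints: cost ≤ 67 $/kg; max service T ≥ 280 °C. Survivors: alloy W, alloy C.
In SI units:
  alloy W: E = 69.45 GPa, ρ = 2470 kg/m³
  alloy C: E = 106.0 GPa, ρ = 4421 kg/m³
  alloy W: M = 3.37×10⁻³
  alloy C: M = 2.33×10⁻³
Alloy W has the largest M.

alloy W, M = 3.37×10⁻³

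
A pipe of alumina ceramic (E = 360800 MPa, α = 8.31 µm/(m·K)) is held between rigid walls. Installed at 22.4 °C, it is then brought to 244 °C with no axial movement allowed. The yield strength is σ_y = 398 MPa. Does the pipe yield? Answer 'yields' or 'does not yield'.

yields

E = 360800 MPa = 360.8 GPa.
ΔT = 221.6 K. Constrained thermal stress σ = E·α·ΔT = 360.8×10³ MPa × 8.31×10⁻⁶ × 221.6 = 664 MPa (compressive).
Compare to σ_y = 398 MPa: σ ≥ σ_y, so it yields.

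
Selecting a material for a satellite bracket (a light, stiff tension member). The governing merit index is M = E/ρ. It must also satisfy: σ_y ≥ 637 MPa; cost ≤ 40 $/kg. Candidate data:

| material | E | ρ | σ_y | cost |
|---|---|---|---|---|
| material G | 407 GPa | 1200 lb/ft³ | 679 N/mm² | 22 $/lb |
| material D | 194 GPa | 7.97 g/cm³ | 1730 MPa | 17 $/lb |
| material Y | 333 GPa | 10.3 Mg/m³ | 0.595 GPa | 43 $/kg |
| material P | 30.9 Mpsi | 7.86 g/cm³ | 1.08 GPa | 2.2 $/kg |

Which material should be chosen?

Screen on constraints: σ_y ≥ 637 MPa; cost ≤ 40 $/kg. Survivors: material D, material P.
After converting to SI:
  material D: E = 194.0 GPa, ρ = 7970 kg/m³
  material P: E = 213.0 GPa, ρ = 7860 kg/m³
  material P: M = 27.1 MN·m/kg
  material D: M = 24.3 MN·m/kg
Material P ranks first.

material P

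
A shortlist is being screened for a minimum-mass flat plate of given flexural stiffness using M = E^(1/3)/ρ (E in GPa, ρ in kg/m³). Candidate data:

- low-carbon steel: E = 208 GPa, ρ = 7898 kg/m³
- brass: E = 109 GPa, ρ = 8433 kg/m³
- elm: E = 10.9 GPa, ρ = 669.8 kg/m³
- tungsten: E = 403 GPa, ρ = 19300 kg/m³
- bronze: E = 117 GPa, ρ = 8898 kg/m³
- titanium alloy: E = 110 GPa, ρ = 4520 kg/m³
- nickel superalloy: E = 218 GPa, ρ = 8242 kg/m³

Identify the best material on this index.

Evaluate M for each candidate:
  elm: M = 3.31×10⁻³
  titanium alloy: M = 1.06×10⁻³
  low-carbon steel: M = 0.750×10⁻³
  nickel superalloy: M = 0.730×10⁻³
  brass: M = 0.566×10⁻³
  bronze: M = 0.550×10⁻³
  tungsten: M = 0.383×10⁻³
Elm has the largest M.

elm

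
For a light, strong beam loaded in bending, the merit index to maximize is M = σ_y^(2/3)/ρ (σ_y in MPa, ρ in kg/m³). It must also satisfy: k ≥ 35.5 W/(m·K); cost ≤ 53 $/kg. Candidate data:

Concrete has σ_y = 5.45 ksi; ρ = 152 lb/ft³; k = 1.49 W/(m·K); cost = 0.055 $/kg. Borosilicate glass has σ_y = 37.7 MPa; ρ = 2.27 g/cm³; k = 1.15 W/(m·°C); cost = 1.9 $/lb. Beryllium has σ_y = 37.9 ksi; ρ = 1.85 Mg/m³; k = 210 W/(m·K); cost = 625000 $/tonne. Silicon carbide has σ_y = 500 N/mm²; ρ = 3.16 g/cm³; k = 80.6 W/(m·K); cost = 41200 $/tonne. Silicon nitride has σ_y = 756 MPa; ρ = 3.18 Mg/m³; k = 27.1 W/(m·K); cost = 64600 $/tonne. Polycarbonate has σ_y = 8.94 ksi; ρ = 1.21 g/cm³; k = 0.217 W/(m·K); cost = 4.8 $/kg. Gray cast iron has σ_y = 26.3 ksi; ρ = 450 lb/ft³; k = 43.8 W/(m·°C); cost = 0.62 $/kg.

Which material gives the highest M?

Screen on constraints: k ≥ 35.5 W/(m·K); cost ≤ 53 $/kg. Survivors: silicon carbide, gray cast iron.
Normalizing units and computing the index:
  silicon carbide: σ_y = 500.0 MPa, ρ = 3160 kg/m³
  gray cast iron: σ_y = 181.3 MPa, ρ = 7208 kg/m³
  silicon carbide: M = 19.9×10⁻³
  gray cast iron: M = 4.44×10⁻³
Silicon carbide has the largest M.

silicon carbide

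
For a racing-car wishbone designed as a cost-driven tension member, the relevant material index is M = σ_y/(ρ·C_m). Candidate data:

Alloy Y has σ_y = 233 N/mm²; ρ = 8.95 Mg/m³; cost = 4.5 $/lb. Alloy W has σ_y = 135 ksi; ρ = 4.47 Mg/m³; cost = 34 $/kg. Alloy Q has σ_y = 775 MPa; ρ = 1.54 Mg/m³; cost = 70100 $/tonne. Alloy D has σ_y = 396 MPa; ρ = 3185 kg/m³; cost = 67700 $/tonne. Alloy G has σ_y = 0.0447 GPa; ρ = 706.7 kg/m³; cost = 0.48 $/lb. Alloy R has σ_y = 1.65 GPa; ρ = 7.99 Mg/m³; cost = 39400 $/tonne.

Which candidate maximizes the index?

alloy G

After converting to SI:
  alloy Y: σ_y = 233.0 MPa, ρ = 8950 kg/m³, cost = 9.921 $/kg
  alloy W: σ_y = 930.8 MPa, ρ = 4470 kg/m³, cost = 34.00 $/kg
  alloy Q: σ_y = 775.0 MPa, ρ = 1540 kg/m³, cost = 70.10 $/kg
  alloy D: σ_y = 396.0 MPa, ρ = 3185 kg/m³, cost = 67.70 $/kg
  alloy G: σ_y = 44.70 MPa, ρ = 706.7 kg/m³, cost = 1.058 $/kg
  alloy R: σ_y = 1650 MPa, ρ = 7990 kg/m³, cost = 39.40 $/kg
  alloy G: M = 59.8 kN·m per $
  alloy Q: M = 7.18 kN·m per $
  alloy W: M = 6.12 kN·m per $
  alloy R: M = 5.24 kN·m per $
  alloy Y: M = 2.62 kN·m per $
  alloy D: M = 1.84 kN·m per $
The maximum is for alloy G.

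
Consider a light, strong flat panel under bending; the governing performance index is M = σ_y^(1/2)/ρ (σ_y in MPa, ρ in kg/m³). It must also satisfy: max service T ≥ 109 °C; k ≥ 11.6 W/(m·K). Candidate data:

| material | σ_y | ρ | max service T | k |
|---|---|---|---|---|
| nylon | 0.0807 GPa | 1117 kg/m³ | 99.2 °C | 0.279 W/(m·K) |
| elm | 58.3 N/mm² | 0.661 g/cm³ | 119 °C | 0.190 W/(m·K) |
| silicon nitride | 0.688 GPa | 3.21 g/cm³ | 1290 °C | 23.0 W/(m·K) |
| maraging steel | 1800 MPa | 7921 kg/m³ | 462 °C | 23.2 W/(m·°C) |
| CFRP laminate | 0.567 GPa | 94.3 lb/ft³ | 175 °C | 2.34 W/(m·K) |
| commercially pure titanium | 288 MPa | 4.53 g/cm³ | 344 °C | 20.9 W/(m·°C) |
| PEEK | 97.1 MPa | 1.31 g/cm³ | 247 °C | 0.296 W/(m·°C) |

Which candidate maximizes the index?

Screen on constraints: max service T ≥ 109 °C; k ≥ 11.6 W/(m·K). Survivors: silicon nitride, maraging steel, commercially pure titanium.
In SI units:
  silicon nitride: σ_y = 688.0 MPa, ρ = 3210 kg/m³
  maraging steel: σ_y = 1800 MPa, ρ = 7921 kg/m³
  commercially pure titanium: σ_y = 288.0 MPa, ρ = 4530 kg/m³
  silicon nitride: M = 8.17×10⁻³
  maraging steel: M = 5.36×10⁻³
  commercially pure titanium: M = 3.75×10⁻³
The maximum is for silicon nitride.

silicon nitride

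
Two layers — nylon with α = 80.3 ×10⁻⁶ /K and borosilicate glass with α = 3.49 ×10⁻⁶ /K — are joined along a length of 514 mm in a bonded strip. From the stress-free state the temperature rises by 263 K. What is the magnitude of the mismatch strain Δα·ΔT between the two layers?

0.0202

Δα = |80.3 − 3.49|×10⁻⁶/K = 76.8×10⁻⁶/K.
Mismatch strain = Δα·ΔT = 76.8×10⁻⁶ × 263.0 = 0.0202.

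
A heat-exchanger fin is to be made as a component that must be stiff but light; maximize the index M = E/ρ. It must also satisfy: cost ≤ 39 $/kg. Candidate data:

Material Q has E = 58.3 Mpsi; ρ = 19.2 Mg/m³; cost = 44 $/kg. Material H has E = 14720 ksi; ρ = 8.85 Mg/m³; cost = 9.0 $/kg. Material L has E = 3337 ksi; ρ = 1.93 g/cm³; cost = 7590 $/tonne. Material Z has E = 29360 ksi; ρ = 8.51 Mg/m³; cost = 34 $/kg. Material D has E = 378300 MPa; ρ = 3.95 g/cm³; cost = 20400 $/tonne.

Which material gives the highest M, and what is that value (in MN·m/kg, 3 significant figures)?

Screen on constraints: cost ≤ 39 $/kg. Survivors: material H, material L, material Z, material D.
Normalizing units and computing the index:
  material H: E = 101.5 GPa, ρ = 8850 kg/m³
  material L: E = 23.01 GPa, ρ = 1930 kg/m³
  material Z: E = 202.4 GPa, ρ = 8510 kg/m³
  material D: E = 378.3 GPa, ρ = 3950 kg/m³
  material D: M = 95.8 MN·m/kg
  material Z: M = 23.8 MN·m/kg
  material L: M = 11.9 MN·m/kg
  material H: M = 11.5 MN·m/kg
Material D ranks first.

material D, M = 95.8 MN·m/kg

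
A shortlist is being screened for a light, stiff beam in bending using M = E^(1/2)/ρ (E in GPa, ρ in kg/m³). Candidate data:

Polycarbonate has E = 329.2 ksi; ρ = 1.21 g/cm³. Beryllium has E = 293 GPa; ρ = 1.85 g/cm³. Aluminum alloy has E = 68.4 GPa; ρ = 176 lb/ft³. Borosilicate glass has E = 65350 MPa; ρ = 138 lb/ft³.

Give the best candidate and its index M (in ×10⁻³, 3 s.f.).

beryllium, M = 9.25×10⁻³

Normalizing units and computing the index:
  polycarbonate: E = 2.270 GPa, ρ = 1210 kg/m³
  beryllium: E = 293.0 GPa, ρ = 1850 kg/m³
  aluminum alloy: E = 68.40 GPa, ρ = 2819 kg/m³
  borosilicate glass: E = 65.35 GPa, ρ = 2211 kg/m³
  beryllium: M = 9.25×10⁻³
  borosilicate glass: M = 3.66×10⁻³
  aluminum alloy: M = 2.93×10⁻³
  polycarbonate: M = 1.25×10⁻³
Beryllium has the largest M.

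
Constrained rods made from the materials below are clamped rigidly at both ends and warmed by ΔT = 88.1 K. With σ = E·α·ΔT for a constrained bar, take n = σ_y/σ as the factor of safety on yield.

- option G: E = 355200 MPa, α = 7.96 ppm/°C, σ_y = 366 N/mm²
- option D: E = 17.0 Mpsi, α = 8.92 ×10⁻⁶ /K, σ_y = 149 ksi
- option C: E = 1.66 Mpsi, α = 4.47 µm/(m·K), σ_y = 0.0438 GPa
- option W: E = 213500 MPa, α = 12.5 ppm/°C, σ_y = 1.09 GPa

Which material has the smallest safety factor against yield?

Per material, after unit conversion:
  option G: E = 355.2, α = 7.96, σ_y = 366.0 → σ = 249 MPa, n = 1.47
  option D: E = 117.2, α = 8.92, σ_y = 1027 → σ = 92.1 MPa, n = 11.2
  option C: E = 11.45, α = 4.47, σ_y = 43.80 → σ = 4.51 MPa, n = 9.72
  option W: E = 213.5, α = 12.5, σ_y = 1090 → σ = 235 MPa, n = 4.64
Smallest n: option G with n = 1.47.

option G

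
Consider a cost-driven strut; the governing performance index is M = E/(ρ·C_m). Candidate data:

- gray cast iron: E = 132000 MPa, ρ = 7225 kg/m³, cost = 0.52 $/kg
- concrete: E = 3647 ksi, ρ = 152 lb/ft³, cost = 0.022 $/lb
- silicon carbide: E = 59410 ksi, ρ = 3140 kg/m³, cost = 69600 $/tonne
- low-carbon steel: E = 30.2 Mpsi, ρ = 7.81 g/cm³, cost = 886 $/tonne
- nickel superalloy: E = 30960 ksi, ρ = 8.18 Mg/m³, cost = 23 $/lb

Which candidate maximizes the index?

After converting to SI:
  gray cast iron: E = 132.0 GPa, ρ = 7225 kg/m³, cost = 0.5200 $/kg
  concrete: E = 25.15 GPa, ρ = 2435 kg/m³, cost = 0.04850 $/kg
  silicon carbide: E = 409.6 GPa, ρ = 3140 kg/m³, cost = 69.60 $/kg
  low-carbon steel: E = 208.2 GPa, ρ = 7810 kg/m³, cost = 0.8860 $/kg
  nickel superalloy: E = 213.5 GPa, ρ = 8180 kg/m³, cost = 50.71 $/kg
  concrete: M = 213 MN·m per $
  gray cast iron: M = 35.1 MN·m per $
  low-carbon steel: M = 30.1 MN·m per $
  silicon carbide: M = 1.87 MN·m per $
  nickel superalloy: M = 0.515 MN·m per $
The maximum is for concrete.

concrete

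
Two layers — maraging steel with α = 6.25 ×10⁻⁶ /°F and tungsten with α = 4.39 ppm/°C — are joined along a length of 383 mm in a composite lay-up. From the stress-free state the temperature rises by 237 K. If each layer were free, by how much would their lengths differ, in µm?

maraging steel: α = 6.25×10⁻⁶/°F × 9/5 = 11.2×10⁻⁶/K.
Δα = |11.2 − 4.39|×10⁻⁶/K = 6.86×10⁻⁶/K.
ΔL_mismatch = Δα·L·ΔT = 6.86×10⁻⁶ × 383.0 mm × 237.0 K = 623 µm.

623 µm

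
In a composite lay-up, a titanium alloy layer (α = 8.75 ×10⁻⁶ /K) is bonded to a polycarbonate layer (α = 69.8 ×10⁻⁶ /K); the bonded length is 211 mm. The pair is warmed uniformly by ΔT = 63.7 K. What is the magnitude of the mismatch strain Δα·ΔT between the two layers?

Δα = |8.75 − 69.8|×10⁻⁶/K = 61.0×10⁻⁶/K.
Mismatch strain = Δα·ΔT = 61.0×10⁻⁶ × 63.7 = 3.89×10⁻³.

3.89×10⁻³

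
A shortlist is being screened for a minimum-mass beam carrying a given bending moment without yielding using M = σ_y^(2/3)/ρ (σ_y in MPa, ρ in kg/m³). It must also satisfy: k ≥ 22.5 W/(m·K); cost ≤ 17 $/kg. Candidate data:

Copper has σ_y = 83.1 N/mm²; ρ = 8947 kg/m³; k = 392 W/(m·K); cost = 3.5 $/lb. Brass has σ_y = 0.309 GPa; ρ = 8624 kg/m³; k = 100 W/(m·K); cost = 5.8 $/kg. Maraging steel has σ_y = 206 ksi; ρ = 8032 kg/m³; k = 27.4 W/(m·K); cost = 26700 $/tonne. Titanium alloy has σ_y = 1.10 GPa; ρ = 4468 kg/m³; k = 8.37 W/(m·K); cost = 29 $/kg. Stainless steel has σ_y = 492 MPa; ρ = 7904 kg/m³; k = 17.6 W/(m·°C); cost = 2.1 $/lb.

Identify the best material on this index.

brass

Screen on constraints: k ≥ 22.5 W/(m·K); cost ≤ 17 $/kg. Survivors: copper, brass.
Convert each candidate to consistent units, then evaluate M:
  copper: σ_y = 83.10 MPa, ρ = 8947 kg/m³
  brass: σ_y = 309.0 MPa, ρ = 8624 kg/m³
  brass: M = 5.30×10⁻³
  copper: M = 2.13×10⁻³
The maximum is for brass.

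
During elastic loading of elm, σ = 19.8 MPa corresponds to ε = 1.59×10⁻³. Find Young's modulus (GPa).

12.5 GPa

E = σ/ε = 19.8 MPa / 1.59×10⁻³ = 12450 MPa = 12.5 GPa.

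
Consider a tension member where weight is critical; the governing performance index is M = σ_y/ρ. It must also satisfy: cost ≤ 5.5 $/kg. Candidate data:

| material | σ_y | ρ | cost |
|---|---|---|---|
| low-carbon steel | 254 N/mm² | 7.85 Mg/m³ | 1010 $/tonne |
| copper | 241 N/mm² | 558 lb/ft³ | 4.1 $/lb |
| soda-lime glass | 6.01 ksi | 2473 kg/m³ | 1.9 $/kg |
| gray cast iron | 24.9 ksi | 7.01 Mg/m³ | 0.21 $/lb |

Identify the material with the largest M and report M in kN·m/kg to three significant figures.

low-carbon steel, M = 32.4 kN·m/kg

Screen on constraints: cost ≤ 5.5 $/kg. Survivors: low-carbon steel, soda-lime glass, gray cast iron.
Putting every candidate on a common basis:
  low-carbon steel: σ_y = 254.0 MPa, ρ = 7850 kg/m³
  soda-lime glass: σ_y = 41.44 MPa, ρ = 2473 kg/m³
  gray cast iron: σ_y = 171.7 MPa, ρ = 7010 kg/m³
  low-carbon steel: M = 32.4 kN·m/kg
  gray cast iron: M = 24.5 kN·m/kg
  soda-lime glass: M = 16.8 kN·m/kg
Highest index: low-carbon steel.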